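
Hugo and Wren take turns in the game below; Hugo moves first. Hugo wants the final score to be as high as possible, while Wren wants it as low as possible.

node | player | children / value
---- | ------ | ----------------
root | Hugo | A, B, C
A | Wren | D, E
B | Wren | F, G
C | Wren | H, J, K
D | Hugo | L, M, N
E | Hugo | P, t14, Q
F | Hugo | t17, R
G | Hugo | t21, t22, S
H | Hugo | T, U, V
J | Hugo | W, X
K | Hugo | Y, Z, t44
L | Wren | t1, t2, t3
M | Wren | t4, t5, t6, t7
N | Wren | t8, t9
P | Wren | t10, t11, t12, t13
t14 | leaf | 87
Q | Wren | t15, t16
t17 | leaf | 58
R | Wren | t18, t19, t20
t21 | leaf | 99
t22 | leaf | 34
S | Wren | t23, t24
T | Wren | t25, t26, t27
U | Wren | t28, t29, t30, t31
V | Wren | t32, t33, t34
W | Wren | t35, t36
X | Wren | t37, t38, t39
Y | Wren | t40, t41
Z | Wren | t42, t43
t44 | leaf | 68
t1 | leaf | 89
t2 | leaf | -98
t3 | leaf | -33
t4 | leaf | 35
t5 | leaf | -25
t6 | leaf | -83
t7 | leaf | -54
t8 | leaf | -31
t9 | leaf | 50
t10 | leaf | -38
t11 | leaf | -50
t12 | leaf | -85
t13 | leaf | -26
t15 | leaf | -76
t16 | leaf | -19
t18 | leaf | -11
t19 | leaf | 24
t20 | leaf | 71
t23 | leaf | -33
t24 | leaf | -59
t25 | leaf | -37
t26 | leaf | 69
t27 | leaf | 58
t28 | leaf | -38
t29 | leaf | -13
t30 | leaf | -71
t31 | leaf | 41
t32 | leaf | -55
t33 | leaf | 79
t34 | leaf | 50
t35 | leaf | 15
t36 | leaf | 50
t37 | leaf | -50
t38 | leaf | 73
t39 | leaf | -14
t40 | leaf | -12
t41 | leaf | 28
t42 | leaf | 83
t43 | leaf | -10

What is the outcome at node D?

L (Wren): min(89, -98, -33) = -98
M (Wren): min(35, -25, -83, -54) = -83
N (Wren): min(-31, 50) = -31
D (Hugo): max(-98, -83, -31) = -31

-31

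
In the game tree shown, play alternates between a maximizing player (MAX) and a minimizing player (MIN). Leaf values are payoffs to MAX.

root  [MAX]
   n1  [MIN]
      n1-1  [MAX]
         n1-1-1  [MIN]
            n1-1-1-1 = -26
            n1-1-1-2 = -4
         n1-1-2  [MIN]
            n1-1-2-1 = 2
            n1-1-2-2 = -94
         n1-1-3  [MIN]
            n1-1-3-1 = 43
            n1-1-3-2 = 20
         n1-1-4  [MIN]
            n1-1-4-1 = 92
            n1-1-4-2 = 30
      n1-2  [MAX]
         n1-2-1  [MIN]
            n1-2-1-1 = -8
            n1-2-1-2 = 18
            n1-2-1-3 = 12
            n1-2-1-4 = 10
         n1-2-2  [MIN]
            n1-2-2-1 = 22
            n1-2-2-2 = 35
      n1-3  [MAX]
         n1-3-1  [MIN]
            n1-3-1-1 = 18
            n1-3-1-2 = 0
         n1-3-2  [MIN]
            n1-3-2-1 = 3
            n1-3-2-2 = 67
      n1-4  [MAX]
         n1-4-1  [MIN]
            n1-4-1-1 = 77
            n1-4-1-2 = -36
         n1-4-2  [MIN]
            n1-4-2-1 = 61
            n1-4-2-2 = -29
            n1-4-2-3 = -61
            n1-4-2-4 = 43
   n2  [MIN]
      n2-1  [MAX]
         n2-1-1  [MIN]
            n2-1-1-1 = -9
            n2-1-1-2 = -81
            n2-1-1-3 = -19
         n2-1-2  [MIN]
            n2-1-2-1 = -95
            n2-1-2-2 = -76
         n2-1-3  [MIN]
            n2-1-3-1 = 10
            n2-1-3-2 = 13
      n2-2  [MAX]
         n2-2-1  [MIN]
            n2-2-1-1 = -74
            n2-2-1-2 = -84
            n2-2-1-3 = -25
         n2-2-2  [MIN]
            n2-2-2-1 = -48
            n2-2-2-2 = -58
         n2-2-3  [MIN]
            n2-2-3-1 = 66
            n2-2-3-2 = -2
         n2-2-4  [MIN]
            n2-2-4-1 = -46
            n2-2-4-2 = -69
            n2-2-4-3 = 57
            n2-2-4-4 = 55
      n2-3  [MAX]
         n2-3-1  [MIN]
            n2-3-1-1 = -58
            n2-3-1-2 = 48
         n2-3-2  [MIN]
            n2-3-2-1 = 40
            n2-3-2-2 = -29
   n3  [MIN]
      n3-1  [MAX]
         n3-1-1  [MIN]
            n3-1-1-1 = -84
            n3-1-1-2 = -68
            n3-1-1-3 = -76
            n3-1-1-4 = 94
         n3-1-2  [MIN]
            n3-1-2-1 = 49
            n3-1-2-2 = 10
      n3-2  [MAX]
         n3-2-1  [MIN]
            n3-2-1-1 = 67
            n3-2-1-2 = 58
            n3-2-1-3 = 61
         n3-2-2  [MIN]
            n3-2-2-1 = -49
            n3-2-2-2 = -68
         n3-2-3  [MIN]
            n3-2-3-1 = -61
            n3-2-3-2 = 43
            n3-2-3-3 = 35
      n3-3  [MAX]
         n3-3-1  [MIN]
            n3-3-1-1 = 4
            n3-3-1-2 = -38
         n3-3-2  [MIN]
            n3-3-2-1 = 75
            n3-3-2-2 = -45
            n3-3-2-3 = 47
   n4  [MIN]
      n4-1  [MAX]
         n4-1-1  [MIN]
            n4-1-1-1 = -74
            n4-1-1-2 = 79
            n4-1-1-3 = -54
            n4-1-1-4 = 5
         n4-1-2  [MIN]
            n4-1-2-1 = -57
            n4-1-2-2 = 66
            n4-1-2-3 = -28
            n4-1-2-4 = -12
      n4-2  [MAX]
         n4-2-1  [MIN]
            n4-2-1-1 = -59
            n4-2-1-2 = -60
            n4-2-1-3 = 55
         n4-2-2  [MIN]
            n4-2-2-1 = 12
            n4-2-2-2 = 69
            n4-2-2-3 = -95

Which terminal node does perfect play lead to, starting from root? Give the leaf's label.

n2-3-2-2

n1-1-1 (MIN): min(-26, -4) = -26
n1-1-2 (MIN): min(2, -94) = -94
n1-1-3 (MIN): min(43, 20) = 20
n1-1-4 (MIN): min(92, 30) = 30
n1-1 (MAX): max(-26, -94, 20, 30) = 30
n1-2-1 (MIN): min(-8, 18, 12, 10) = -8
n1-2-2 (MIN): min(22, 35) = 22
n1-2 (MAX): max(-8, 22) = 22
n1-3-1 (MIN): min(18, 0) = 0
n1-3-2 (MIN): min(3, 67) = 3
n1-3 (MAX): max(0, 3) = 3
n1-4-1 (MIN): min(77, -36) = -36
n1-4-2 (MIN): min(61, -29, -61, 43) = -61
n1-4 (MAX): max(-36, -61) = -36
n1 (MIN): min(30, 22, 3, -36) = -36
n2-1-1 (MIN): min(-9, -81, -19) = -81
n2-1-2 (MIN): min(-95, -76) = -95
n2-1-3 (MIN): min(10, 13) = 10
n2-1 (MAX): max(-81, -95, 10) = 10
n2-2-1 (MIN): min(-74, -84, -25) = -84
n2-2-2 (MIN): min(-48, -58) = -58
n2-2-3 (MIN): min(66, -2) = -2
n2-2-4 (MIN): min(-46, -69, 57, 55) = -69
n2-2 (MAX): max(-84, -58, -2, -69) = -2
n2-3-1 (MIN): min(-58, 48) = -58
n2-3-2 (MIN): min(40, -29) = -29
n2-3 (MAX): max(-58, -29) = -29
n2 (MIN): min(10, -2, -29) = -29
n3-1-1 (MIN): min(-84, -68, -76, 94) = -84
n3-1-2 (MIN): min(49, 10) = 10
n3-1 (MAX): max(-84, 10) = 10
n3-2-1 (MIN): min(67, 58, 61) = 58
n3-2-2 (MIN): min(-49, -68) = -68
n3-2-3 (MIN): min(-61, 43, 35) = -61
n3-2 (MAX): max(58, -68, -61) = 58
n3-3-1 (MIN): min(4, -38) = -38
n3-3-2 (MIN): min(75, -45, 47) = -45
n3-3 (MAX): max(-38, -45) = -38
n3 (MIN): min(10, 58, -38) = -38
n4-1-1 (MIN): min(-74, 79, -54, 5) = -74
n4-1-2 (MIN): min(-57, 66, -28, -12) = -57
n4-1 (MAX): max(-74, -57) = -57
n4-2-1 (MIN): min(-59, -60, 55) = -60
n4-2-2 (MIN): min(12, 69, -95) = -95
n4-2 (MAX): max(-60, -95) = -60
n4 (MIN): min(-57, -60) = -60
root (MAX): max(-36, -29, -38, -60) = -29
At root, MAX picks n2 (highest: -29).
At n2, MIN picks n2-3 (lowest: -29).
At n2-3, MAX picks n2-3-2 (highest: -29).
At n2-3-2, MIN picks n2-3-2-2 (lowest: -29).
Terminal value -29.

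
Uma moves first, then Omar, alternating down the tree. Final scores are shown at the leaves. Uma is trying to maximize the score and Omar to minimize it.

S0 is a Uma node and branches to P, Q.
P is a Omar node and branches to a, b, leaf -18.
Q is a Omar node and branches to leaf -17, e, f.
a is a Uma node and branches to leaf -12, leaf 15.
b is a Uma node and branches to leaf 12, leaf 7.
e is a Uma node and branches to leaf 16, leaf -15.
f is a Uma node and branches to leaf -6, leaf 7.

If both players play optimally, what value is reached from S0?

a (Uma): max(-12, 15) = 15
b (Uma): max(12, 7) = 12
P (Omar): min(15, 12, -18) = -18
e (Uma): max(16, -15) = 16
f (Uma): max(-6, 7) = 7
Q (Omar): min(-17, 16, 7) = -17
S0 (Uma): max(-18, -17) = -17

-17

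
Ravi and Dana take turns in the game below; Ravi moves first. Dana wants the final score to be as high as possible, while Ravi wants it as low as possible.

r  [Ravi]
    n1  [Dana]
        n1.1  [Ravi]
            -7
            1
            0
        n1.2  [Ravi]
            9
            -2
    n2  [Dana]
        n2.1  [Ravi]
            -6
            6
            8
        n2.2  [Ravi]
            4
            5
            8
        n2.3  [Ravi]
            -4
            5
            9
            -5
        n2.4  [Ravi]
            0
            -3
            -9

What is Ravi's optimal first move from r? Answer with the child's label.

n1

n1.1 (Ravi): min(-7, 1, 0) = -7
n1.2 (Ravi): min(9, -2) = -2
n1 (Dana): max(-7, -2) = -2
n2.1 (Ravi): min(-6, 6, 8) = -6
n2.2 (Ravi): min(4, 5, 8) = 4
n2.3 (Ravi): min(-4, 5, 9, -5) = -5
n2.4 (Ravi): min(0, -3, -9) = -9
n2 (Dana): max(-6, 4, -5, -9) = 4
r (Ravi): min(-2, 4) = -2
Ravi at r wants the lowest of {n1=-2, n2=4}, so chooses n1.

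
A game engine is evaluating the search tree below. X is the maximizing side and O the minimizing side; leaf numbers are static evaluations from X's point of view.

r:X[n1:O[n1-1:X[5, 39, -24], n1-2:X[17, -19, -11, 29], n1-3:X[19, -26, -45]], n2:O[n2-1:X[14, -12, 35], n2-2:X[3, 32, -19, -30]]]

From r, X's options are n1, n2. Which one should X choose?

n2

n1-1 (X): max(5, 39, -24) = 39
n1-2 (X): max(17, -19, -11, 29) = 29
n1-3 (X): max(19, -26, -45) = 19
n1 (O): min(39, 29, 19) = 19
n2-1 (X): max(14, -12, 35) = 35
n2-2 (X): max(3, 32, -19, -30) = 32
n2 (O): min(35, 32) = 32
r (X): max(19, 32) = 32
X at r wants the highest of {n1=19, n2=32}, so chooses n2.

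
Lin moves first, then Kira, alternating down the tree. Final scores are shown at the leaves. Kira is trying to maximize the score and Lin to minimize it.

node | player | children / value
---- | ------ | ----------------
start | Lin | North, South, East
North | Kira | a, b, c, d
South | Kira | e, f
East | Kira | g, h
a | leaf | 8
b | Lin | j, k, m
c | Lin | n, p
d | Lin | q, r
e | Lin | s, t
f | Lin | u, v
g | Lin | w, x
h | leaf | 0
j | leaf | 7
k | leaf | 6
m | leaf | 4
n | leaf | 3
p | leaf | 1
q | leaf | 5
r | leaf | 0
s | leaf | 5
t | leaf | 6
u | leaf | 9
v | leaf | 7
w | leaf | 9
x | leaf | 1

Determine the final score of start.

1

b (Lin): min(7, 6, 4) = 4
c (Lin): min(3, 1) = 1
d (Lin): min(5, 0) = 0
North (Kira): max(8, 4, 1, 0) = 8
e (Lin): min(5, 6) = 5
f (Lin): min(9, 7) = 7
South (Kira): max(5, 7) = 7
g (Lin): min(9, 1) = 1
East (Kira): max(1, 0) = 1
start (Lin): min(8, 7, 1) = 1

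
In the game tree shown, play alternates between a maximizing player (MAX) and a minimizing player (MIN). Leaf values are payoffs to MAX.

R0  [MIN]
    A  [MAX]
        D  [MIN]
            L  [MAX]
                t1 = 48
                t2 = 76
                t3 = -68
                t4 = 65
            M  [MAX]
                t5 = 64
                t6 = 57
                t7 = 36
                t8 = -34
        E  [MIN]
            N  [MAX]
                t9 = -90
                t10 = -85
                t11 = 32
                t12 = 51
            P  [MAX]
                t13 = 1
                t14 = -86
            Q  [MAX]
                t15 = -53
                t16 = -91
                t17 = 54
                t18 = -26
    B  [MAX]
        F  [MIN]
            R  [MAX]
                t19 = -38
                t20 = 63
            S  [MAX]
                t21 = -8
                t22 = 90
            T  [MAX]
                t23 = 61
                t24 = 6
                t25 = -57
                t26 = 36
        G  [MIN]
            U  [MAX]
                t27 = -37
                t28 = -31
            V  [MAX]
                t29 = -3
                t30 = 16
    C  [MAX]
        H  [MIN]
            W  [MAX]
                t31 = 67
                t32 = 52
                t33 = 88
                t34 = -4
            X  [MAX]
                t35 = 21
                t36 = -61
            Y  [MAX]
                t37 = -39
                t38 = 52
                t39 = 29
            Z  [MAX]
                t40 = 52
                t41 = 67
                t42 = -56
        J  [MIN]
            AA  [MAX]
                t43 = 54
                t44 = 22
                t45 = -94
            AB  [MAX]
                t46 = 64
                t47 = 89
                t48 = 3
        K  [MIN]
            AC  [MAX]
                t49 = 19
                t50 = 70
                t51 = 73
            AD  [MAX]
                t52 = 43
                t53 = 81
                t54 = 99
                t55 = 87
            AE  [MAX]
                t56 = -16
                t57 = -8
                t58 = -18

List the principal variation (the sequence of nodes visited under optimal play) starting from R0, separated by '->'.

R0 -> C -> J -> AA -> t43

L (MAX): max(48, 76, -68, 65) = 76
M (MAX): max(64, 57, 36, -34) = 64
D (MIN): min(76, 64) = 64
N (MAX): max(-90, -85, 32, 51) = 51
P (MAX): max(1, -86) = 1
Q (MAX): max(-53, -91, 54, -26) = 54
E (MIN): min(51, 1, 54) = 1
A (MAX): max(64, 1) = 64
R (MAX): max(-38, 63) = 63
S (MAX): max(-8, 90) = 90
T (MAX): max(61, 6, -57, 36) = 61
F (MIN): min(63, 90, 61) = 61
U (MAX): max(-37, -31) = -31
V (MAX): max(-3, 16) = 16
G (MIN): min(-31, 16) = -31
B (MAX): max(61, -31) = 61
W (MAX): max(67, 52, 88, -4) = 88
X (MAX): max(21, -61) = 21
Y (MAX): max(-39, 52, 29) = 52
Z (MAX): max(52, 67, -56) = 67
H (MIN): min(88, 21, 52, 67) = 21
AA (MAX): max(54, 22, -94) = 54
AB (MAX): max(64, 89, 3) = 89
J (MIN): min(54, 89) = 54
AC (MAX): max(19, 70, 73) = 73
AD (MAX): max(43, 81, 99, 87) = 99
AE (MAX): max(-16, -8, -18) = -8
K (MIN): min(73, 99, -8) = -8
C (MAX): max(21, 54, -8) = 54
R0 (MIN): min(64, 61, 54) = 54
At R0, MIN picks C (lowest: 54).
At C, MAX picks J (highest: 54).
At J, MIN picks AA (lowest: 54).
At AA, MAX picks t43 (highest: 54).
Terminal value 54.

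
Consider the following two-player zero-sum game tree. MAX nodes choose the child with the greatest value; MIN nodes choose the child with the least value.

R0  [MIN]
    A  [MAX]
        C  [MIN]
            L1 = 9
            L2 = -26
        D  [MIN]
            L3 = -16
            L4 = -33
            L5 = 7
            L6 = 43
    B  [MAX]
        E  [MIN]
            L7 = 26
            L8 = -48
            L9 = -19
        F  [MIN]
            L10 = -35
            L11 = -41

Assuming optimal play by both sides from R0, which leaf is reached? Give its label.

C (MIN): min(9, -26) = -26
D (MIN): min(-16, -33, 7, 43) = -33
A (MAX): max(-26, -33) = -26
E (MIN): min(26, -48, -19) = -48
F (MIN): min(-35, -41) = -41
B (MAX): max(-48, -41) = -41
R0 (MIN): min(-26, -41) = -41
At R0, MIN picks B (lowest: -41).
At B, MAX picks F (highest: -41).
At F, MIN picks L11 (lowest: -41).
Terminal value -41.

L11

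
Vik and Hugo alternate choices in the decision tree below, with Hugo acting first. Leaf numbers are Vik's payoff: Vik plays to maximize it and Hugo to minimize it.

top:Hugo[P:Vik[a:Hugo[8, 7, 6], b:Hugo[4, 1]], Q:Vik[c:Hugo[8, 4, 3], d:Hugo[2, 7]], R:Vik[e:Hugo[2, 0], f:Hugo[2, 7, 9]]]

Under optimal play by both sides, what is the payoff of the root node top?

a (Hugo): min(8, 7, 6) = 6
b (Hugo): min(4, 1) = 1
P (Vik): max(6, 1) = 6
c (Hugo): min(8, 4, 3) = 3
d (Hugo): min(2, 7) = 2
Q (Vik): max(3, 2) = 3
e (Hugo): min(2, 0) = 0
f (Hugo): min(2, 7, 9) = 2
R (Vik): max(0, 2) = 2
top (Hugo): min(6, 3, 2) = 2

2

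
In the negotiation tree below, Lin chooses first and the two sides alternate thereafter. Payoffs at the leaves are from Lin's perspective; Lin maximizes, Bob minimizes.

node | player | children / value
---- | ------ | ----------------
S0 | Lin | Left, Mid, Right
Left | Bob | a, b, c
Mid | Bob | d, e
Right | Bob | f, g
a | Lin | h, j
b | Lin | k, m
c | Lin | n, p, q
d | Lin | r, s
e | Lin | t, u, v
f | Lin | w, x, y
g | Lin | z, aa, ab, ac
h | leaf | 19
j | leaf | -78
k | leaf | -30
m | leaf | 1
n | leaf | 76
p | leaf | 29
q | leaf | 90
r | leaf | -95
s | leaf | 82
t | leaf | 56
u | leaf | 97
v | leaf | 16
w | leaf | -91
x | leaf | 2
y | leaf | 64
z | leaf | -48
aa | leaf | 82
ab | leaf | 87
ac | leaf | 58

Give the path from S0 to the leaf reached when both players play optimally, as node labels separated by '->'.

S0 -> Mid -> d -> s

a (Lin): max(19, -78) = 19
b (Lin): max(-30, 1) = 1
c (Lin): max(76, 29, 90) = 90
Left (Bob): min(19, 1, 90) = 1
d (Lin): max(-95, 82) = 82
e (Lin): max(56, 97, 16) = 97
Mid (Bob): min(82, 97) = 82
f (Lin): max(-91, 2, 64) = 64
g (Lin): max(-48, 82, 87, 58) = 87
Right (Bob): min(64, 87) = 64
S0 (Lin): max(1, 82, 64) = 82
At S0, Lin picks Mid (highest: 82).
At Mid, Bob picks d (lowest: 82).
At d, Lin picks s (highest: 82).
Terminal value 82.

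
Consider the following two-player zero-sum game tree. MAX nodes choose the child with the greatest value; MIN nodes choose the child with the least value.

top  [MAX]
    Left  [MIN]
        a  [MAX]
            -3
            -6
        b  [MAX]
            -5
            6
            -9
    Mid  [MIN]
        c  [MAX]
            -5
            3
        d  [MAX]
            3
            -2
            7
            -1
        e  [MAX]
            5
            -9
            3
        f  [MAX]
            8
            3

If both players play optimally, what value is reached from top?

3

a (MAX): max(-3, -6) = -3
b (MAX): max(-5, 6, -9) = 6
Left (MIN): min(-3, 6) = -3
c (MAX): max(-5, 3) = 3
d (MAX): max(3, -2, 7, -1) = 7
e (MAX): max(5, -9, 3) = 5
f (MAX): max(8, 3) = 8
Mid (MIN): min(3, 7, 5, 8) = 3
top (MAX): max(-3, 3) = 3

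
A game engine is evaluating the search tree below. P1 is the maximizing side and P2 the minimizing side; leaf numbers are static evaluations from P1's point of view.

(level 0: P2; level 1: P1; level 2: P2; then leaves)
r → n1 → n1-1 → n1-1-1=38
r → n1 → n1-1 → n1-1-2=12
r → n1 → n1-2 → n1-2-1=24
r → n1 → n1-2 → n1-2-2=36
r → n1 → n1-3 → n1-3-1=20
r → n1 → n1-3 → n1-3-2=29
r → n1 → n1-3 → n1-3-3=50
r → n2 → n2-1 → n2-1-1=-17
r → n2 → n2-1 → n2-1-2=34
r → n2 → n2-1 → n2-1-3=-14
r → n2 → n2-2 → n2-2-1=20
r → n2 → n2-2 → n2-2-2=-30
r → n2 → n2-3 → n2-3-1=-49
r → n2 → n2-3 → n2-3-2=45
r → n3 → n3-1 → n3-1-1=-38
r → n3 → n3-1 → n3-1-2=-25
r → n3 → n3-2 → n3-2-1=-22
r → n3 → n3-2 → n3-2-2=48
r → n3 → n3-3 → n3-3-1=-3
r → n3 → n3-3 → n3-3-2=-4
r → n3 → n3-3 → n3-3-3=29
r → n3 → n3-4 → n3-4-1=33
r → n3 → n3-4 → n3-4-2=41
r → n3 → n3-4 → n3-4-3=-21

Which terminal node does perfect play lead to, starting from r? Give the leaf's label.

n2-1-1

n1-1 (P2): min(38, 12) = 12
n1-2 (P2): min(24, 36) = 24
n1-3 (P2): min(20, 29, 50) = 20
n1 (P1): max(12, 24, 20) = 24
n2-1 (P2): min(-17, 34, -14) = -17
n2-2 (P2): min(20, -30) = -30
n2-3 (P2): min(-49, 45) = -49
n2 (P1): max(-17, -30, -49) = -17
n3-1 (P2): min(-38, -25) = -38
n3-2 (P2): min(-22, 48) = -22
n3-3 (P2): min(-3, -4, 29) = -4
n3-4 (P2): min(33, 41, -21) = -21
n3 (P1): max(-38, -22, -4, -21) = -4
r (P2): min(24, -17, -4) = -17
At r, P2 picks n2 (lowest: -17).
At n2, P1 picks n2-1 (highest: -17).
At n2-1, P2 picks n2-1-1 (lowest: -17).
Terminal value -17.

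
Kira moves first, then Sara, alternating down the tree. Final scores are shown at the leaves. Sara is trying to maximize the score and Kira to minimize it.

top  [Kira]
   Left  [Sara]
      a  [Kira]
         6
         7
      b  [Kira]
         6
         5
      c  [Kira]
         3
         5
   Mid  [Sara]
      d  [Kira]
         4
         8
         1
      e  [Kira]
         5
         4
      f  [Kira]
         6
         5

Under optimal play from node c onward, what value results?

3

c (Kira): min(3, 5) = 3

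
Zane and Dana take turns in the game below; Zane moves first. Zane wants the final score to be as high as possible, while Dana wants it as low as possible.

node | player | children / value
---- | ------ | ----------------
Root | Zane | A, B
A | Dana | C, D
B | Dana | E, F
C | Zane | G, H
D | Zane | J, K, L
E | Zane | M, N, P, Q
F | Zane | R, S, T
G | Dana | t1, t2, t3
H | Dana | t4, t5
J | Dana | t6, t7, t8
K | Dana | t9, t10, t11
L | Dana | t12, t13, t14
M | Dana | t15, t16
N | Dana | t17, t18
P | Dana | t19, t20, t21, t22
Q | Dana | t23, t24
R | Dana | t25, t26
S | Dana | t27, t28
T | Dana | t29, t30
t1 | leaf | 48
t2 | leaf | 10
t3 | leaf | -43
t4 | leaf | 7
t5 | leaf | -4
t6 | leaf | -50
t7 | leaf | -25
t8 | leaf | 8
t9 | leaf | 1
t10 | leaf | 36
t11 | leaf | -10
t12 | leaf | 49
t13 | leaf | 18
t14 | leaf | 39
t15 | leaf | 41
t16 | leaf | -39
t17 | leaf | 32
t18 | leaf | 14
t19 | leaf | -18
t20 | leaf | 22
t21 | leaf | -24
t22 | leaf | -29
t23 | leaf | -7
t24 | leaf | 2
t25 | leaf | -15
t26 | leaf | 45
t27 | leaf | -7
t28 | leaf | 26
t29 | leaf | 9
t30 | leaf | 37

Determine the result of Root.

9

G (Dana): min(48, 10, -43) = -43
H (Dana): min(7, -4) = -4
C (Zane): max(-43, -4) = -4
J (Dana): min(-50, -25, 8) = -50
K (Dana): min(1, 36, -10) = -10
L (Dana): min(49, 18, 39) = 18
D (Zane): max(-50, -10, 18) = 18
A (Dana): min(-4, 18) = -4
M (Dana): min(41, -39) = -39
N (Dana): min(32, 14) = 14
P (Dana): min(-18, 22, -24, -29) = -29
Q (Dana): min(-7, 2) = -7
E (Zane): max(-39, 14, -29, -7) = 14
R (Dana): min(-15, 45) = -15
S (Dana): min(-7, 26) = -7
T (Dana): min(9, 37) = 9
F (Zane): max(-15, -7, 9) = 9
B (Dana): min(14, 9) = 9
Root (Zane): max(-4, 9) = 9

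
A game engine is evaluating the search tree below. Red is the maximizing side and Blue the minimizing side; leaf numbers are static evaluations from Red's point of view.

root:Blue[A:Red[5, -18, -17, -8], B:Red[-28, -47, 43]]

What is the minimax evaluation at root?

A (Red): max(5, -18, -17, -8) = 5
B (Red): max(-28, -47, 43) = 43
root (Blue): min(5, 43) = 5

5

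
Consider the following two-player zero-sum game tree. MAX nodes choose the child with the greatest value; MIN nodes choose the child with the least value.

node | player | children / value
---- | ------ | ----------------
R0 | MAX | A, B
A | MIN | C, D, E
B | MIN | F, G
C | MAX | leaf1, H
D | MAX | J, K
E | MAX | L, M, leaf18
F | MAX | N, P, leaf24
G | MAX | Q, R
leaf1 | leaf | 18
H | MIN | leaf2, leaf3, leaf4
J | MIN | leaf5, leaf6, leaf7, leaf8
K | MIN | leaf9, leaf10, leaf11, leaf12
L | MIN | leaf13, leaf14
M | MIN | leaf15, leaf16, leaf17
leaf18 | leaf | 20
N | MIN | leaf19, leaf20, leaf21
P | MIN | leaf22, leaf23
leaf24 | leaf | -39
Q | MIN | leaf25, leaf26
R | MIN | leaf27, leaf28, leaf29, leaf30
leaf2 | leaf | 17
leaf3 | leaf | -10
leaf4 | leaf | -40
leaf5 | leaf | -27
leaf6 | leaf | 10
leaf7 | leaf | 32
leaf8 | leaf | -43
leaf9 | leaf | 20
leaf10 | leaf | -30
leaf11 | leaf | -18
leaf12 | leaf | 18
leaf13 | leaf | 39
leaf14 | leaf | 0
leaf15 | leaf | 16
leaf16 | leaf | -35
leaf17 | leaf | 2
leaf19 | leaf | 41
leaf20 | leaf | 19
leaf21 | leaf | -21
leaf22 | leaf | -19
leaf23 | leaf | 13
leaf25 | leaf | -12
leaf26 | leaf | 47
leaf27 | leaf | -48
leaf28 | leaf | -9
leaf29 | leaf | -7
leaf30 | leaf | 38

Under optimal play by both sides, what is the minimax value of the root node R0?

-19

H (MIN): min(17, -10, -40) = -40
C (MAX): max(18, -40) = 18
J (MIN): min(-27, 10, 32, -43) = -43
K (MIN): min(20, -30, -18, 18) = -30
D (MAX): max(-43, -30) = -30
L (MIN): min(39, 0) = 0
M (MIN): min(16, -35, 2) = -35
E (MAX): max(0, -35, 20) = 20
A (MIN): min(18, -30, 20) = -30
N (MIN): min(41, 19, -21) = -21
P (MIN): min(-19, 13) = -19
F (MAX): max(-21, -19, -39) = -19
Q (MIN): min(-12, 47) = -12
R (MIN): min(-48, -9, -7, 38) = -48
G (MAX): max(-12, -48) = -12
B (MIN): min(-19, -12) = -19
R0 (MAX): max(-30, -19) = -19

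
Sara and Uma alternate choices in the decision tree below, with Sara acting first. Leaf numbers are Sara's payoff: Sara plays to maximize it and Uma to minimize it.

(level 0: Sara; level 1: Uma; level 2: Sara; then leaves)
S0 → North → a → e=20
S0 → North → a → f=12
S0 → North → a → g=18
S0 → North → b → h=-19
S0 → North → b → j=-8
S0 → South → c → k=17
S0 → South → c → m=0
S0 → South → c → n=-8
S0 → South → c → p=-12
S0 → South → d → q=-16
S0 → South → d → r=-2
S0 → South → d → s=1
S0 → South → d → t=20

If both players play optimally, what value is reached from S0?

17

a (Sara): max(20, 12, 18) = 20
b (Sara): max(-19, -8) = -8
North (Uma): min(20, -8) = -8
c (Sara): max(17, 0, -8, -12) = 17
d (Sara): max(-16, -2, 1, 20) = 20
South (Uma): min(17, 20) = 17
S0 (Sara): max(-8, 17) = 17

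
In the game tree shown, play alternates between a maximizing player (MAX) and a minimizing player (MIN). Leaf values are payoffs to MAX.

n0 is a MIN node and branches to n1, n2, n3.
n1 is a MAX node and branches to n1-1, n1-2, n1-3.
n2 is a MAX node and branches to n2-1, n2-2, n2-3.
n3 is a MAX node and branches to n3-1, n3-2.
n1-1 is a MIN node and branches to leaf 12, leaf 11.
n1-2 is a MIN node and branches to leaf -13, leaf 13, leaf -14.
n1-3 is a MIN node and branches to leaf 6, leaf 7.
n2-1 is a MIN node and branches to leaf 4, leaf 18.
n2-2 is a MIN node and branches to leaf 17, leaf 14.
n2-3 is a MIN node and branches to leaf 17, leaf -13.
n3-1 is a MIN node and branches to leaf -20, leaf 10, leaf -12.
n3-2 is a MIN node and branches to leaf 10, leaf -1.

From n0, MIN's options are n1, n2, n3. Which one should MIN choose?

n3

n1-1 (MIN): min(12, 11) = 11
n1-2 (MIN): min(-13, 13, -14) = -14
n1-3 (MIN): min(6, 7) = 6
n1 (MAX): max(11, -14, 6) = 11
n2-1 (MIN): min(4, 18) = 4
n2-2 (MIN): min(17, 14) = 14
n2-3 (MIN): min(17, -13) = -13
n2 (MAX): max(4, 14, -13) = 14
n3-1 (MIN): min(-20, 10, -12) = -20
n3-2 (MIN): min(10, -1) = -1
n3 (MAX): max(-20, -1) = -1
n0 (MIN): min(11, 14, -1) = -1
MIN at n0 wants the lowest of {n1=11, n2=14, n3=-1}, so chooses n3.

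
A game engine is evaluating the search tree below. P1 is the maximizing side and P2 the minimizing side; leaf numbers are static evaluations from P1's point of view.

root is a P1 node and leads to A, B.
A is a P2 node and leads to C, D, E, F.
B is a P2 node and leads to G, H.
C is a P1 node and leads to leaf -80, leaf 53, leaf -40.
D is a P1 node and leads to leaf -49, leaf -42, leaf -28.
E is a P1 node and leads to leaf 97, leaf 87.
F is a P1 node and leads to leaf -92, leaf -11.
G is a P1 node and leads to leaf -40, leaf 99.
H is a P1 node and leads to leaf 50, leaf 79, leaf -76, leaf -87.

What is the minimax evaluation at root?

C (P1): max(-80, 53, -40) = 53
D (P1): max(-49, -42, -28) = -28
E (P1): max(97, 87) = 97
F (P1): max(-92, -11) = -11
A (P2): min(53, -28, 97, -11) = -28
G (P1): max(-40, 99) = 99
H (P1): max(50, 79, -76, -87) = 79
B (P2): min(99, 79) = 79
root (P1): max(-28, 79) = 79

79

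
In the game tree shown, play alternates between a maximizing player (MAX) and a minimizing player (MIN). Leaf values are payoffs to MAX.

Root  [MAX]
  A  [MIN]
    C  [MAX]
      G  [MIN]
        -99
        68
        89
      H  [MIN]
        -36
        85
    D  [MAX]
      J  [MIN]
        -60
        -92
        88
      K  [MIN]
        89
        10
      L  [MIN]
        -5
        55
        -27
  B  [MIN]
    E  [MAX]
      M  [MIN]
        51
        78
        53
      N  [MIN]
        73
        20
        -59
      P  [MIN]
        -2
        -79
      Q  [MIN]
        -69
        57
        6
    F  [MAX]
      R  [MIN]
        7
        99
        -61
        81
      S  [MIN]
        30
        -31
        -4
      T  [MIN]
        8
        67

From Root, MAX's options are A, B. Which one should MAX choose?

B

G (MIN): min(-99, 68, 89) = -99
H (MIN): min(-36, 85) = -36
C (MAX): max(-99, -36) = -36
J (MIN): min(-60, -92, 88) = -92
K (MIN): min(89, 10) = 10
L (MIN): min(-5, 55, -27) = -27
D (MAX): max(-92, 10, -27) = 10
A (MIN): min(-36, 10) = -36
M (MIN): min(51, 78, 53) = 51
N (MIN): min(73, 20, -59) = -59
P (MIN): min(-2, -79) = -79
Q (MIN): min(-69, 57, 6) = -69
E (MAX): max(51, -59, -79, -69) = 51
R (MIN): min(7, 99, -61, 81) = -61
S (MIN): min(30, -31, -4) = -31
T (MIN): min(8, 67) = 8
F (MAX): max(-61, -31, 8) = 8
B (MIN): min(51, 8) = 8
Root (MAX): max(-36, 8) = 8
MAX at Root wants the highest of {A=-36, B=8}, so chooses B.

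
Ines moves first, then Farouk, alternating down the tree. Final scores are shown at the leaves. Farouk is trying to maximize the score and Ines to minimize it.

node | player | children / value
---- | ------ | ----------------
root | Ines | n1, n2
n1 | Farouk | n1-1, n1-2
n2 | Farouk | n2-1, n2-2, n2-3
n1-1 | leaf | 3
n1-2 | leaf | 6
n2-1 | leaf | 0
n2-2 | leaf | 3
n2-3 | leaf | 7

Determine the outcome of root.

6

n1 (Farouk): max(3, 6) = 6
n2 (Farouk): max(0, 3, 7) = 7
root (Ines): min(6, 7) = 6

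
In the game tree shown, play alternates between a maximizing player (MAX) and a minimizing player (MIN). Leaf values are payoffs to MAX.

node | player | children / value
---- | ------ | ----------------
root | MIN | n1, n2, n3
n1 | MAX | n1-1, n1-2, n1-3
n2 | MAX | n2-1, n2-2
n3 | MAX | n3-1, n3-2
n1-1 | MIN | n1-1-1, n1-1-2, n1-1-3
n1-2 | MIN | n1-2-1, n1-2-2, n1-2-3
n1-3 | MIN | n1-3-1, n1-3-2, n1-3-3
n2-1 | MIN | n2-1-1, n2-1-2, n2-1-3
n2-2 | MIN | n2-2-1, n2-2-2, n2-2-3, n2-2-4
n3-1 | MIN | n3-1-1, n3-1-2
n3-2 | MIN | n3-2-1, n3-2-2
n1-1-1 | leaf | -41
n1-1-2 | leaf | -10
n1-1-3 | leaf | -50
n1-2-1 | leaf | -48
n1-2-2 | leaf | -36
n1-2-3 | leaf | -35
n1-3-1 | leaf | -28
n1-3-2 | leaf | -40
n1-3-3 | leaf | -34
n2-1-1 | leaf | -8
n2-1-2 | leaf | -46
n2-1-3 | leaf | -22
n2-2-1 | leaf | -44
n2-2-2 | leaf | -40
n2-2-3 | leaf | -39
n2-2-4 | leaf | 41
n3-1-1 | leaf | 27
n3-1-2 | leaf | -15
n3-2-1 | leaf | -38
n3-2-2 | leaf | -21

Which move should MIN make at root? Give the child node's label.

n1-1 (MIN): min(-41, -10, -50) = -50
n1-2 (MIN): min(-48, -36, -35) = -48
n1-3 (MIN): min(-28, -40, -34) = -40
n1 (MAX): max(-50, -48, -40) = -40
n2-1 (MIN): min(-8, -46, -22) = -46
n2-2 (MIN): min(-44, -40, -39, 41) = -44
n2 (MAX): max(-46, -44) = -44
n3-1 (MIN): min(27, -15) = -15
n3-2 (MIN): min(-38, -21) = -38
n3 (MAX): max(-15, -38) = -15
root (MIN): min(-40, -44, -15) = -44
MIN at root wants the lowest of {n1=-40, n2=-44, n3=-15}, so chooses n2.

n2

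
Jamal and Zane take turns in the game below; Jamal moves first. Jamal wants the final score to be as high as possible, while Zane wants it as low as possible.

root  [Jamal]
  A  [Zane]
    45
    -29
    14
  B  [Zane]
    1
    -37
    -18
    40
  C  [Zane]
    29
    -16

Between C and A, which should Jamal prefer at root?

C (Zane): min(29, -16) = -16
A (Zane): min(45, -29, 14) = -29
Jamal prefers the higher value; C=-16, A=-29. C is better since -16 > -29.

C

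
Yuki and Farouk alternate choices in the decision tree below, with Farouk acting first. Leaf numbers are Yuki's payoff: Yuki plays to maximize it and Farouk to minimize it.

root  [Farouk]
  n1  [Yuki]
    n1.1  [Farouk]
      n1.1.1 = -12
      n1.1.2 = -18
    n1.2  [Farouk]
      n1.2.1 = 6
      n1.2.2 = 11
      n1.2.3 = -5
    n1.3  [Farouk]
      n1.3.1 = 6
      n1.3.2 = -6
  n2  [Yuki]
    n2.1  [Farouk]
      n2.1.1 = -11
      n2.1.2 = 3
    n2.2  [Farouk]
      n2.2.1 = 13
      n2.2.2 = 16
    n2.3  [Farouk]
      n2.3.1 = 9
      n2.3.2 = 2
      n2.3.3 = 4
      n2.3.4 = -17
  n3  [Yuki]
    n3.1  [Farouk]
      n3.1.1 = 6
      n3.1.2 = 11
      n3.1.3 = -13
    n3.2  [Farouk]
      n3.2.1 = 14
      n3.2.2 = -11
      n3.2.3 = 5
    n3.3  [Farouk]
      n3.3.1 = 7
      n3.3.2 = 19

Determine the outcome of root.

n1.1 (Farouk): min(-12, -18) = -18
n1.2 (Farouk): min(6, 11, -5) = -5
n1.3 (Farouk): min(6, -6) = -6
n1 (Yuki): max(-18, -5, -6) = -5
n2.1 (Farouk): min(-11, 3) = -11
n2.2 (Farouk): min(13, 16) = 13
n2.3 (Farouk): min(9, 2, 4, -17) = -17
n2 (Yuki): max(-11, 13, -17) = 13
n3.1 (Farouk): min(6, 11, -13) = -13
n3.2 (Farouk): min(14, -11, 5) = -11
n3.3 (Farouk): min(7, 19) = 7
n3 (Yuki): max(-13, -11, 7) = 7
root (Farouk): min(-5, 13, 7) = -5

-5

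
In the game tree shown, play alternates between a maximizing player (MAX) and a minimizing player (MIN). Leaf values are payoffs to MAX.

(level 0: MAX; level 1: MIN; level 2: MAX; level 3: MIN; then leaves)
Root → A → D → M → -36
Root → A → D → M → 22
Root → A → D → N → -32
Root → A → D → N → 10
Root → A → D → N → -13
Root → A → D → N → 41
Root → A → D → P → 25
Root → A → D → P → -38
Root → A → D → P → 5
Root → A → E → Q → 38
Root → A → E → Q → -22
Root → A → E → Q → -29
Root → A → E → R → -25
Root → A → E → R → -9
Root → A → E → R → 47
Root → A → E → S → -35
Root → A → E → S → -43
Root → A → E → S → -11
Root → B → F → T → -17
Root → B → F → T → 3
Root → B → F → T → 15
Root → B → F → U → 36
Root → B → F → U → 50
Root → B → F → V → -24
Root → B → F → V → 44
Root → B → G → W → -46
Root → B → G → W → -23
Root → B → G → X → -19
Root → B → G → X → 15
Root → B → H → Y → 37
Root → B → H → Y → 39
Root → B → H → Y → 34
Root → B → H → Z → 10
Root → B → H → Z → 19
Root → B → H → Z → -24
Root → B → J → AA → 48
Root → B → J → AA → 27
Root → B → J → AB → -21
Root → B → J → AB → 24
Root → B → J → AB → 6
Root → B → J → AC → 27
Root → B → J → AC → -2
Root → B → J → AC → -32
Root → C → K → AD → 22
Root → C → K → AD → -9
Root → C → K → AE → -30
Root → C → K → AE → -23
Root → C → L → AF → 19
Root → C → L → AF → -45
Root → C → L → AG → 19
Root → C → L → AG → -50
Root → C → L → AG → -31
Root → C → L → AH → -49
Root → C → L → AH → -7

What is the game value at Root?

-19

M (MIN): min(-36, 22) = -36
N (MIN): min(-32, 10, -13, 41) = -32
P (MIN): min(25, -38, 5) = -38
D (MAX): max(-36, -32, -38) = -32
Q (MIN): min(38, -22, -29) = -29
R (MIN): min(-25, -9, 47) = -25
S (MIN): min(-35, -43, -11) = -43
E (MAX): max(-29, -25, -43) = -25
A (MIN): min(-32, -25) = -32
T (MIN): min(-17, 3, 15) = -17
U (MIN): min(36, 50) = 36
V (MIN): min(-24, 44) = -24
F (MAX): max(-17, 36, -24) = 36
W (MIN): min(-46, -23) = -46
X (MIN): min(-19, 15) = -19
G (MAX): max(-46, -19) = -19
Y (MIN): min(37, 39, 34) = 34
Z (MIN): min(10, 19, -24) = -24
H (MAX): max(34, -24) = 34
AA (MIN): min(48, 27) = 27
AB (MIN): min(-21, 24, 6) = -21
AC (MIN): min(27, -2, -32) = -32
J (MAX): max(27, -21, -32) = 27
B (MIN): min(36, -19, 34, 27) = -19
AD (MIN): min(22, -9) = -9
AE (MIN): min(-30, -23) = -30
K (MAX): max(-9, -30) = -9
AF (MIN): min(19, -45) = -45
AG (MIN): min(19, -50, -31) = -50
AH (MIN): min(-49, -7) = -49
L (MAX): max(-45, -50, -49) = -45
C (MIN): min(-9, -45) = -45
Root (MAX): max(-32, -19, -45) = -19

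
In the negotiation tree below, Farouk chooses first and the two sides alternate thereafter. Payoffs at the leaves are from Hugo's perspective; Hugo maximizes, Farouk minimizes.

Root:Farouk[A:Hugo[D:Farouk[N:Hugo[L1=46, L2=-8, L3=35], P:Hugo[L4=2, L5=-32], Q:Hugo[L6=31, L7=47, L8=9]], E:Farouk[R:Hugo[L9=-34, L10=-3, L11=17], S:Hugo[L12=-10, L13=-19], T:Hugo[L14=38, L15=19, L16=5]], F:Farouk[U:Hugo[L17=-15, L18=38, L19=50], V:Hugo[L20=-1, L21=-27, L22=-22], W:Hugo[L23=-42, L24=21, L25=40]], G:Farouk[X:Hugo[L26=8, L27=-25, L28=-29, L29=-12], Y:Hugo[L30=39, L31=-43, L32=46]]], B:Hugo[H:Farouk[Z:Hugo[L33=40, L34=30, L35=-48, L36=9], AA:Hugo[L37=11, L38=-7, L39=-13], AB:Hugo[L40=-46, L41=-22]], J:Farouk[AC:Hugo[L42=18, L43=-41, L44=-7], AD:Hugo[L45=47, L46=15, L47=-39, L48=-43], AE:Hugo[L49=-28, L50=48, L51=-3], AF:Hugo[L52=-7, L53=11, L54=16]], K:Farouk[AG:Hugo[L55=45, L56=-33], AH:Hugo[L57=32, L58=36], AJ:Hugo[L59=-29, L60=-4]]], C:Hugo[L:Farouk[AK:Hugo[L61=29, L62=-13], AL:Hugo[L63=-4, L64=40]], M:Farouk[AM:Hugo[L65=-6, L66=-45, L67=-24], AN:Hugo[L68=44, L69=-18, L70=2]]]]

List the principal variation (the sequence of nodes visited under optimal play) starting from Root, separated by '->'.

Root -> A -> G -> X -> L26

N (Hugo): max(46, -8, 35) = 46
P (Hugo): max(2, -32) = 2
Q (Hugo): max(31, 47, 9) = 47
D (Farouk): min(46, 2, 47) = 2
R (Hugo): max(-34, -3, 17) = 17
S (Hugo): max(-10, -19) = -10
T (Hugo): max(38, 19, 5) = 38
E (Farouk): min(17, -10, 38) = -10
U (Hugo): max(-15, 38, 50) = 50
V (Hugo): max(-1, -27, -22) = -1
W (Hugo): max(-42, 21, 40) = 40
F (Farouk): min(50, -1, 40) = -1
X (Hugo): max(8, -25, -29, -12) = 8
Y (Hugo): max(39, -43, 46) = 46
G (Farouk): min(8, 46) = 8
A (Hugo): max(2, -10, -1, 8) = 8
Z (Hugo): max(40, 30, -48, 9) = 40
AA (Hugo): max(11, -7, -13) = 11
AB (Hugo): max(-46, -22) = -22
H (Farouk): min(40, 11, -22) = -22
AC (Hugo): max(18, -41, -7) = 18
AD (Hugo): max(47, 15, -39, -43) = 47
AE (Hugo): max(-28, 48, -3) = 48
AF (Hugo): max(-7, 11, 16) = 16
J (Farouk): min(18, 47, 48, 16) = 16
AG (Hugo): max(45, -33) = 45
AH (Hugo): max(32, 36) = 36
AJ (Hugo): max(-29, -4) = -4
K (Farouk): min(45, 36, -4) = -4
B (Hugo): max(-22, 16, -4) = 16
AK (Hugo): max(29, -13) = 29
AL (Hugo): max(-4, 40) = 40
L (Farouk): min(29, 40) = 29
AM (Hugo): max(-6, -45, -24) = -6
AN (Hugo): max(44, -18, 2) = 44
M (Farouk): min(-6, 44) = -6
C (Hugo): max(29, -6) = 29
Root (Farouk): min(8, 16, 29) = 8
At Root, Farouk picks A (lowest: 8).
At A, Hugo picks G (highest: 8).
At G, Farouk picks X (lowest: 8).
At X, Hugo picks L26 (highest: 8).
Terminal value 8.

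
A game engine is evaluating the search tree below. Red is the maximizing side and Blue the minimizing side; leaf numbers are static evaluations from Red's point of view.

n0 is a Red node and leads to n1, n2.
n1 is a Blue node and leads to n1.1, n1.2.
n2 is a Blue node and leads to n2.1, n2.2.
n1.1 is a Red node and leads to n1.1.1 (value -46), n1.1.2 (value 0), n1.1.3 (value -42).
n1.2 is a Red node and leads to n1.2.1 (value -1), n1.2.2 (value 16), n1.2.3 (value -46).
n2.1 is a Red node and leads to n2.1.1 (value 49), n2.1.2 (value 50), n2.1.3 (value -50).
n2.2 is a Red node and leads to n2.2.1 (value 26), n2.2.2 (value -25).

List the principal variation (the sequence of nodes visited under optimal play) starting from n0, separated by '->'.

n1.1 (Red): max(-46, 0, -42) = 0
n1.2 (Red): max(-1, 16, -46) = 16
n1 (Blue): min(0, 16) = 0
n2.1 (Red): max(49, 50, -50) = 50
n2.2 (Red): max(26, -25) = 26
n2 (Blue): min(50, 26) = 26
n0 (Red): max(0, 26) = 26
At n0, Red picks n2 (highest: 26).
At n2, Blue picks n2.2 (lowest: 26).
At n2.2, Red picks n2.2.1 (highest: 26).
Terminal value 26.

n0 -> n2 -> n2.2 -> n2.2.1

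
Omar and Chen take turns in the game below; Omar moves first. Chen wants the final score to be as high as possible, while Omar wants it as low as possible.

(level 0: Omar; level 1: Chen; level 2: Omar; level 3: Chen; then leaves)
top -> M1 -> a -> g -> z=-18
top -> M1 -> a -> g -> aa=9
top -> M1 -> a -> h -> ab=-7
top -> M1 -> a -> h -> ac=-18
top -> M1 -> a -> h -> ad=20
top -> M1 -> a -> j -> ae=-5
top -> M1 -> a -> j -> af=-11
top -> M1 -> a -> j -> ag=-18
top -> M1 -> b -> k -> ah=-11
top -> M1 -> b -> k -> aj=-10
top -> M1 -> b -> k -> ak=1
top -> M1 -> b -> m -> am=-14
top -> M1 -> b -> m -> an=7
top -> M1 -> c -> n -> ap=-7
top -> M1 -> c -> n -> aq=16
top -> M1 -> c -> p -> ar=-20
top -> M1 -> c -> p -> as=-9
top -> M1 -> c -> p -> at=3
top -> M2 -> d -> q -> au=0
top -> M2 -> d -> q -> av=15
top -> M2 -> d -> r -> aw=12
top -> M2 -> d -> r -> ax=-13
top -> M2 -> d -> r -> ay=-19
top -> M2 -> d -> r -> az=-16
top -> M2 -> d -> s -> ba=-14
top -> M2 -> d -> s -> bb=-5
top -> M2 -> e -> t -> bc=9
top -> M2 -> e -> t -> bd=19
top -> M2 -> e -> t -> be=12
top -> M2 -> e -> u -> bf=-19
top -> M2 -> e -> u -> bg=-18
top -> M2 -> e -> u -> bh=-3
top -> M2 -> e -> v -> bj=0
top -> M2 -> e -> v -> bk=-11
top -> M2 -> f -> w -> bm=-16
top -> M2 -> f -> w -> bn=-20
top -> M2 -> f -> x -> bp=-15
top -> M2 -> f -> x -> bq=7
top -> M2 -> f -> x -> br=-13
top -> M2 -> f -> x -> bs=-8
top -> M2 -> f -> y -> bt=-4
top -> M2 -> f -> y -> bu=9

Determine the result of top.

-3

g (Chen): max(-18, 9) = 9
h (Chen): max(-7, -18, 20) = 20
j (Chen): max(-5, -11, -18) = -5
a (Omar): min(9, 20, -5) = -5
k (Chen): max(-11, -10, 1) = 1
m (Chen): max(-14, 7) = 7
b (Omar): min(1, 7) = 1
n (Chen): max(-7, 16) = 16
p (Chen): max(-20, -9, 3) = 3
c (Omar): min(16, 3) = 3
M1 (Chen): max(-5, 1, 3) = 3
q (Chen): max(0, 15) = 15
r (Chen): max(12, -13, -19, -16) = 12
s (Chen): max(-14, -5) = -5
d (Omar): min(15, 12, -5) = -5
t (Chen): max(9, 19, 12) = 19
u (Chen): max(-19, -18, -3) = -3
v (Chen): max(0, -11) = 0
e (Omar): min(19, -3, 0) = -3
w (Chen): max(-16, -20) = -16
x (Chen): max(-15, 7, -13, -8) = 7
y (Chen): max(-4, 9) = 9
f (Omar): min(-16, 7, 9) = -16
M2 (Chen): max(-5, -3, -16) = -3
top (Omar): min(3, -3) = -3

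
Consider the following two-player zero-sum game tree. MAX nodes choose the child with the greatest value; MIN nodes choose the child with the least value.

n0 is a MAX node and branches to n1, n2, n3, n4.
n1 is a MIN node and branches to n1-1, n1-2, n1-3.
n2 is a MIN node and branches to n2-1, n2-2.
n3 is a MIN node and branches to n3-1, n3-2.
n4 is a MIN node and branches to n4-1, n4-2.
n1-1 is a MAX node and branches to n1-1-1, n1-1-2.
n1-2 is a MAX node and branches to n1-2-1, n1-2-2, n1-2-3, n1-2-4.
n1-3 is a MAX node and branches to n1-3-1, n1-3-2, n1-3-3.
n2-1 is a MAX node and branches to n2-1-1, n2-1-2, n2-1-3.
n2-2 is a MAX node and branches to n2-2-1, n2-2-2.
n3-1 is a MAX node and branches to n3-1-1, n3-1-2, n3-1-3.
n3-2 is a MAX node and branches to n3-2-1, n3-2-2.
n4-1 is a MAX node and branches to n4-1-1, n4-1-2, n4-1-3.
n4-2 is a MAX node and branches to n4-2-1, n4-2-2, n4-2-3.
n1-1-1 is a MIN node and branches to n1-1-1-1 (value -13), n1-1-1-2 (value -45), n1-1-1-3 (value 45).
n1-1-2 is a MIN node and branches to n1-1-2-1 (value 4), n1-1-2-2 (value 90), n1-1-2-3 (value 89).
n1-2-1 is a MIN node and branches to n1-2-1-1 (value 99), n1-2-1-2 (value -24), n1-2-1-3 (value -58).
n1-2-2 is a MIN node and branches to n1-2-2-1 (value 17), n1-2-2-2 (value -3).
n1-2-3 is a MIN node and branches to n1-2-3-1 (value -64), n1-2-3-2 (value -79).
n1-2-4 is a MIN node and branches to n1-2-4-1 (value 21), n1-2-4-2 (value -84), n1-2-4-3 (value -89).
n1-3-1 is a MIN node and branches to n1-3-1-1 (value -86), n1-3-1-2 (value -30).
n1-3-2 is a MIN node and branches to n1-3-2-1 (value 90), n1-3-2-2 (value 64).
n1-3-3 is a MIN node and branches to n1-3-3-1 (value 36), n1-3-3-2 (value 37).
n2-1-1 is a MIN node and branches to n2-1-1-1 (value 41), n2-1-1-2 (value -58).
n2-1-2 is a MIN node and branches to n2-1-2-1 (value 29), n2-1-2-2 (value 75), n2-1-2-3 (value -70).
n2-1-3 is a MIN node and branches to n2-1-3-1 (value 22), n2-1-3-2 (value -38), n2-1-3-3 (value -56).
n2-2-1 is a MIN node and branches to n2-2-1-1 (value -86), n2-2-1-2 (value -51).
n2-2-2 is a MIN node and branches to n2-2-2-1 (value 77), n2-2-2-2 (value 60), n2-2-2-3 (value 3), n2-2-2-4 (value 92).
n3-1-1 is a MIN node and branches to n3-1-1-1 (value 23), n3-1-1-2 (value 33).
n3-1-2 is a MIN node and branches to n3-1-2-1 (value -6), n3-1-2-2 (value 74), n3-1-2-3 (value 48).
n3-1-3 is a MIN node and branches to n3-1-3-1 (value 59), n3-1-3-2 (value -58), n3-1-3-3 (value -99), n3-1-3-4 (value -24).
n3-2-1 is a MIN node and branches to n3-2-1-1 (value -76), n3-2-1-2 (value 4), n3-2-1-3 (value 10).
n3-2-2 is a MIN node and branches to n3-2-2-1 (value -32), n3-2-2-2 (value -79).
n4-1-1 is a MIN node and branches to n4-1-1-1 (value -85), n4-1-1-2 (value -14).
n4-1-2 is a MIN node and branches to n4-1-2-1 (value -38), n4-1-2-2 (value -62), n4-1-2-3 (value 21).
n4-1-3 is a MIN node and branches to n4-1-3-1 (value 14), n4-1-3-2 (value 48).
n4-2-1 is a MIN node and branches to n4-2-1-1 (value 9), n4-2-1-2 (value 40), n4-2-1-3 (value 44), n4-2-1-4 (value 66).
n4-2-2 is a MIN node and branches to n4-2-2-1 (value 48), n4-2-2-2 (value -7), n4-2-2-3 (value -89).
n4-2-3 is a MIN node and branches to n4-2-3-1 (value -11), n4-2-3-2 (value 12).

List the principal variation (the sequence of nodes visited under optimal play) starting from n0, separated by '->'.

n1-1-1 (MIN): min(-13, -45, 45) = -45
n1-1-2 (MIN): min(4, 90, 89) = 4
n1-1 (MAX): max(-45, 4) = 4
n1-2-1 (MIN): min(99, -24, -58) = -58
n1-2-2 (MIN): min(17, -3) = -3
n1-2-3 (MIN): min(-64, -79) = -79
n1-2-4 (MIN): min(21, -84, -89) = -89
n1-2 (MAX): max(-58, -3, -79, -89) = -3
n1-3-1 (MIN): min(-86, -30) = -86
n1-3-2 (MIN): min(90, 64) = 64
n1-3-3 (MIN): min(36, 37) = 36
n1-3 (MAX): max(-86, 64, 36) = 64
n1 (MIN): min(4, -3, 64) = -3
n2-1-1 (MIN): min(41, -58) = -58
n2-1-2 (MIN): min(29, 75, -70) = -70
n2-1-3 (MIN): min(22, -38, -56) = -56
n2-1 (MAX): max(-58, -70, -56) = -56
n2-2-1 (MIN): min(-86, -51) = -86
n2-2-2 (MIN): min(77, 60, 3, 92) = 3
n2-2 (MAX): max(-86, 3) = 3
n2 (MIN): min(-56, 3) = -56
n3-1-1 (MIN): min(23, 33) = 23
n3-1-2 (MIN): min(-6, 74, 48) = -6
n3-1-3 (MIN): min(59, -58, -99, -24) = -99
n3-1 (MAX): max(23, -6, -99) = 23
n3-2-1 (MIN): min(-76, 4, 10) = -76
n3-2-2 (MIN): min(-32, -79) = -79
n3-2 (MAX): max(-76, -79) = -76
n3 (MIN): min(23, -76) = -76
n4-1-1 (MIN): min(-85, -14) = -85
n4-1-2 (MIN): min(-38, -62, 21) = -62
n4-1-3 (MIN): min(14, 48) = 14
n4-1 (MAX): max(-85, -62, 14) = 14
n4-2-1 (MIN): min(9, 40, 44, 66) = 9
n4-2-2 (MIN): min(48, -7, -89) = -89
n4-2-3 (MIN): min(-11, 12) = -11
n4-2 (MAX): max(9, -89, -11) = 9
n4 (MIN): min(14, 9) = 9
n0 (MAX): max(-3, -56, -76, 9) = 9
At n0, MAX picks n4 (highest: 9).
At n4, MIN picks n4-2 (lowest: 9).
At n4-2, MAX picks n4-2-1 (highest: 9).
At n4-2-1, MIN picks n4-2-1-1 (lowest: 9).
Terminal value 9.

n0 -> n4 -> n4-2 -> n4-2-1 -> n4-2-1-1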